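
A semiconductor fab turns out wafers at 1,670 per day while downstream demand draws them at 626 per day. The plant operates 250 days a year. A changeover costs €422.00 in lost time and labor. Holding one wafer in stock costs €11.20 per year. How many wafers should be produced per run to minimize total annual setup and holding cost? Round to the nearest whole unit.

Annual demand D = 626 × 250 = 156,500.
Production build-up factor (1 − d/p) = 1 − 626/1,670 = 0.6251.
Q* = √(2DS / (H(1 − d/p))) = √(2 × 156,500 × 422 / (11.2 × 0.6251)).
= √(132,086,000 / 7.0017) ≈ 4343.375.

Q* ≈ 4,343 wafers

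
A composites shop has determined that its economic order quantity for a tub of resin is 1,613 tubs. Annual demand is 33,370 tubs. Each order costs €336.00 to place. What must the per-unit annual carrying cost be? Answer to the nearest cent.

Squaring Q* = √(2DS/H) gives Q*² = 2DS/H.
From Q* = √(2DS/H): H = 2DS / Q*² = 2 × 33,370 × 336 / 1,613² = 8.6190.

H ≈ €8.62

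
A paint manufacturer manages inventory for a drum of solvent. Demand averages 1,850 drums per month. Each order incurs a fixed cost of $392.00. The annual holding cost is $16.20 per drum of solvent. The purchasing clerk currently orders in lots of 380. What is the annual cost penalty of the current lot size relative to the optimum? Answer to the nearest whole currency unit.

Extra cost ≈ $9,187 per year

Annual demand D = 1,850 × 12 = 22,200.
EOQ = √(2DS/H) = √(2 × 22,200 × 392 / 16.2) ≈ 1036.52.
Cost at Q* = (D/Q*)S + (Q*/2)H = √(2DSH) ≈ $16,791.60.
Cost at Q = 380: (22,200/380)×392 + (380/2)×16.2 = $22,901.05 + $3,078.00 = $25,979.05.
Excess = $25,979.05 − $16,791.60 = $9,187.45.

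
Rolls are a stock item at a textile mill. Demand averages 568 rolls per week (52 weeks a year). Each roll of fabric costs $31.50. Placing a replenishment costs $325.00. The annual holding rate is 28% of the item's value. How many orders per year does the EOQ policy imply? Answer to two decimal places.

Annual demand D = 568 × 52 = 29,536.
Holding cost H = 0.28 × $31.50 = $8.8200 per unit per year.
EOQ = √(2DS/H) = √(2 × 29,536 × 325 / 8.82) ≈ 1475.36.
Orders per year = D / Q* = 29,536 / 1475.36 ≈ 20.020.

N ≈ 20.02 orders per year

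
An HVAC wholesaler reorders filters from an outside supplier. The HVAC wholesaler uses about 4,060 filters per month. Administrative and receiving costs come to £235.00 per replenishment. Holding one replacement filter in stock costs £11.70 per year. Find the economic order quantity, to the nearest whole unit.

Q* ≈ 1,399 filters

Annual demand D = 4,060 × 12 = 48,720.
EOQ = √(2DS / H) = √(2 × 48,720 × 235 / 11.7).
= √(22,898,400 / 11.7) = √1,957,128.2051 ≈ 1398.974.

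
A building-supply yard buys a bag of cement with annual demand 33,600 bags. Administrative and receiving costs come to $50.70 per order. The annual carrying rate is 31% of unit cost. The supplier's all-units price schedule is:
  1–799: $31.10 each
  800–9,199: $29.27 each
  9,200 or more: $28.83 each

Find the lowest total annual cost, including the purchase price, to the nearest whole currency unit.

TC* ≈ $989,231

Holding cost per unit per year at price C is H = 0.31·C.
Evaluate total cost at each tier's feasible EOQ or, if the EOQ is below the tier, at the tier's minimum quantity.
EOQ at $31.10 = 594.5 (feasible in tier 1): TC = 33,600×$31.10 + (33,600/594.5)×50.7 + (594.5/2)×0.31×$31.10 = $1,050,691.25.
EOQ at $29.27 = 612.8 < 800, so use break Q=800: TC = 33,600×$29.27 + (33,600/800.0)×50.7 + (800.0/2)×0.31×$29.27 = $989,230.88.
EOQ at $28.83 = 617.4 < 9200, so use break Q=9200: TC = 33,600×$28.83 + (33,600/9200.0)×50.7 + (9200.0/2)×0.31×$28.83 = $1,009,984.75.
Lowest total cost among the candidates is at Q = 800.0.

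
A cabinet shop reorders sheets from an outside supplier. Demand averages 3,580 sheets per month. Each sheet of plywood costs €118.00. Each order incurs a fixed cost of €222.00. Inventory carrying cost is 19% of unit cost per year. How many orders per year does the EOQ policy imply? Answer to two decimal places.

Annual demand D = 3,580 × 12 = 42,960.
Holding cost H = 0.19 × €118.00 = €22.4200 per unit per year.
EOQ = √(2DS/H) = √(2 × 42,960 × 222 / 22.42) ≈ 922.37.
Orders per year = D / Q* = 42,960 / 922.37 ≈ 46.576.

N ≈ 46.58 orders per year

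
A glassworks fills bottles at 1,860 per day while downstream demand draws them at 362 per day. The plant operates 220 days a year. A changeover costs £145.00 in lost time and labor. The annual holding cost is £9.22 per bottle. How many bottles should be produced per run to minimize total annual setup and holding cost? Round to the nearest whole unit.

Annual demand D = 362 × 220 = 79,640.
Production build-up factor (1 − d/p) = 1 − 362/1,860 = 0.8054.
Q* = √(2DS / (H(1 − d/p))) = √(2 × 79,640 × 145 / (9.22 × 0.8054)).
= √(23,095,600 / 7.4256) ≈ 1763.599.

Q* ≈ 1,764 bottles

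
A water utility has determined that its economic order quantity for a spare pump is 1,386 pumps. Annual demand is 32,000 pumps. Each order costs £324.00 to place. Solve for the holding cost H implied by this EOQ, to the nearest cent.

H ≈ £10.79

Invert the EOQ relation Q*² = 2DS/H.
From Q* = √(2DS/H): H = 2DS / Q*² = 2 × 32,000 × 324 / 1,386² = 10.7944.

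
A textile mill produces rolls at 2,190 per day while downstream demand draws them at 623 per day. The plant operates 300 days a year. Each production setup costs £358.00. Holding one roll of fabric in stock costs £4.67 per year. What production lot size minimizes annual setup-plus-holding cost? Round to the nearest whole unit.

Q* ≈ 6,328 rolls

Annual demand D = 623 × 300 = 186,900.
Production build-up factor (1 − d/p) = 1 − 623/2,190 = 0.7155.
Q* = √(2DS / (H(1 − d/p))) = √(2 × 186,900 × 358 / (4.67 × 0.7155)).
= √(133,820,400 / 3.3415) ≈ 6328.347.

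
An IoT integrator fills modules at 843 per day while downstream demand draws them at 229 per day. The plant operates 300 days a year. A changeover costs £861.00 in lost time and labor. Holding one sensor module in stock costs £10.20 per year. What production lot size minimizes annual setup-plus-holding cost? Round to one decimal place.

Q* ≈ 3,990.5 modules

Annual demand D = 229 × 300 = 68,700.
Production build-up factor (1 − d/p) = 1 − 229/843 = 0.7284.
Q* = √(2DS / (H(1 − d/p))) = √(2 × 68,700 × 861 / (10.2 × 0.7284)).
= √(118,301,400 / 7.4292) ≈ 3990.474.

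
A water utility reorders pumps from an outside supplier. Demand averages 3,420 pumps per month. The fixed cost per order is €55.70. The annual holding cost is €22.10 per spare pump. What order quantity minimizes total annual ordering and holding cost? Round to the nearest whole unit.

Annual demand D = 3,420 × 12 = 41,040.
EOQ = √(2DS / H) = √(2 × 41,040 × 55.7 / 22.1).
= √(4,571,856 / 22.1) = √206,871.3122 ≈ 454.831.

Q* ≈ 455 pumps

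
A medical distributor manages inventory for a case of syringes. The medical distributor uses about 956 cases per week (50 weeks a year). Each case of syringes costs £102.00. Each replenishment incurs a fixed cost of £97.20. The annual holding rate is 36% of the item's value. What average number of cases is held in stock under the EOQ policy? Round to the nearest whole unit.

Annual demand D = 956 × 50 = 47,800.
Holding cost H = 0.36 × £102.00 = £36.7200 per unit per year.
The optimal lot size = √(2DS/H) = √(2 × 47,800 × 97.2 / 36.72) ≈ 503.05.
Average inventory = Q*/2 ≈ 503.05 / 2 = 251.525.

Average inventory ≈ 252 cases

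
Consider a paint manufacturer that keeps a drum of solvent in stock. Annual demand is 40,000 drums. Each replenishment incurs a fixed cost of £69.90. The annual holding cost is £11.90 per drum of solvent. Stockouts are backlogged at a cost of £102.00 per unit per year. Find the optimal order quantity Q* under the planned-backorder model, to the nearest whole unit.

Q* ≈ 724 drums

With planned backorders, Q* = √(2DS/H) · √((H+B)/B).
√(2DS/H) = √(2 × 40,000 × 69.9 / 11.9) = 685.504.
√((H+B)/B) = √((11.9+102)/102) = 1.0567.
Q* ≈ 724.389.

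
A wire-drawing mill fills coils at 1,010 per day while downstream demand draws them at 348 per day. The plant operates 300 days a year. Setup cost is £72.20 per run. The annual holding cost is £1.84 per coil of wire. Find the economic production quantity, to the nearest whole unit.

Annual demand D = 348 × 300 = 104,400.
Production build-up factor (1 − d/p) = 1 − 348/1,010 = 0.6554.
Q* = √(2DS / (H(1 − d/p))) = √(2 × 104,400 × 72.2 / (1.84 × 0.6554)).
= √(15,075,360 / 1.206) ≈ 3535.547.

Q* ≈ 3,536 coils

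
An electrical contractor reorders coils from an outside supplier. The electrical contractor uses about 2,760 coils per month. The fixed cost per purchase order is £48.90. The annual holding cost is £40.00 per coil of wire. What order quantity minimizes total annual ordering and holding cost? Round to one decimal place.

Q* ≈ 284.6 coils

Annual demand D = 2,760 × 12 = 33,120.
EOQ = √(2DS / H) = √(2 × 33,120 × 48.9 / 40).
= √(3,239,136 / 40) = √80,978.4 ≈ 284.567.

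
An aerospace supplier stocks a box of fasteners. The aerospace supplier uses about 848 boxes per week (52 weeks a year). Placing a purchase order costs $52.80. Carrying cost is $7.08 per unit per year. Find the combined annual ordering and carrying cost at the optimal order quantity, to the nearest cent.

TC* ≈ $5,741.80

Annual demand D = 848 × 52 = 44,096.
Q* = √(2DS/H) = √(2 × 44,096 × 52.8 / 7.08) ≈ 810.99.
At Q*, ordering cost (D/Q*)S equals holding cost (Q*/2)H, each = √(DSH/2).
Minimum total = √(2DSH) = √(2 × 44,096 × 52.8 × 7.08) ≈ 5741.802.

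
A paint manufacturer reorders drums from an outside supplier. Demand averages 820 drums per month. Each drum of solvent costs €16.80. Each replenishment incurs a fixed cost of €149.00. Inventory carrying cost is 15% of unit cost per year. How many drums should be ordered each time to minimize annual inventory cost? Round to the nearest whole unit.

Annual demand D = 820 × 12 = 9,840.
Holding cost H = 0.15 × €16.80 = €2.5200 per unit per year.
EOQ = √(2DS / H) = √(2 × 9,840 × 149 / 2.52).
= √(2,932,320 / 2.52) = √1,163,619.0476 ≈ 1078.712.

Q* ≈ 1,079 drums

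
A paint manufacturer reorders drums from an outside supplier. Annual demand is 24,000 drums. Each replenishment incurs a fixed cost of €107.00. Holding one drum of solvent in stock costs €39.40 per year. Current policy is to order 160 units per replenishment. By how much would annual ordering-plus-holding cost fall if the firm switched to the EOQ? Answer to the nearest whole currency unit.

Extra cost ≈ €4,977 per year

EOQ = √(2DS/H) = √(2 × 24,000 × 107 / 39.4) ≈ 361.05.
Cost at Q* = (D/Q*)S + (Q*/2)H = √(2DSH) ≈ €14,225.27.
Cost at Q = 160: (24,000/160)×107 + (160/2)×39.4 = €16,050.00 + €3,152.00 = €19,202.00.
Excess = €19,202.00 − €14,225.27 = €4,976.73.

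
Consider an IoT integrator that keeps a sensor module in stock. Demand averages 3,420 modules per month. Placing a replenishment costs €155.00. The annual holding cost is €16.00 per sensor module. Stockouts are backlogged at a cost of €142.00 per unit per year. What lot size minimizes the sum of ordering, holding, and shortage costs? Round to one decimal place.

Annual demand D = 3,420 × 12 = 41,040.
With planned backorders, Q* = √(2DS/H) · √((H+B)/B).
√(2DS/H) = √(2 × 41,040 × 155 / 16) = 891.712.
√((H+B)/B) = √((16+142)/142) = 1.0548.
Q* ≈ 940.609.

Q* ≈ 940.6 modules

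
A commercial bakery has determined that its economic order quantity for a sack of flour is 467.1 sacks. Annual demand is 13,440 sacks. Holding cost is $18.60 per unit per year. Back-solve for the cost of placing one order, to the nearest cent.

Invert the EOQ relation Q*² = 2DS/H.
From Q* = √(2DS/H): S = Q*²H / (2D) = 467.1² × 18.6 / (2 × 13,440) = 150.9744.

S ≈ $150.97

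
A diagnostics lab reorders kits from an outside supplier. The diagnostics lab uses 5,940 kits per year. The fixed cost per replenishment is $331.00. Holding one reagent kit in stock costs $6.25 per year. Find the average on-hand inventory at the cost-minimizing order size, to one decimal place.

Average inventory ≈ 396.6 kits

The optimal lot size = √(2DS/H) = √(2 × 5,940 × 331 / 6.25) ≈ 793.20.
Average inventory = Q*/2 ≈ 793.20 / 2 = 396.600.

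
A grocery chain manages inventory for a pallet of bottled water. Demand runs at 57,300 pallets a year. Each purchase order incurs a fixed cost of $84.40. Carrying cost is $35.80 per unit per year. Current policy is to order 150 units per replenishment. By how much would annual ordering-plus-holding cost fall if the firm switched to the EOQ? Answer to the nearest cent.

EOQ = √(2DS/H) = √(2 × 57,300 × 84.4 / 35.8) ≈ 519.78.
Cost at Q* = (D/Q*)S + (Q*/2)H = √(2DSH) ≈ $18,608.23.
Cost at Q = 150: (57,300/150)×84.4 + (150/2)×35.8 = $32,240.80 + $2,685.00 = $34,925.80.
Excess = $34,925.80 − $18,608.23 = $16,317.57.

Extra cost ≈ $16,317.57 per year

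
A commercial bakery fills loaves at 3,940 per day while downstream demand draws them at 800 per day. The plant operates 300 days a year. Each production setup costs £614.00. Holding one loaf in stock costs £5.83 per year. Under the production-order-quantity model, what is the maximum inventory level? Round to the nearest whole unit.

Annual demand D = 800 × 300 = 240,000.
Production build-up factor (1 − d/p) = 1 − 800/3,940 = 0.7970.
Q* = √(2DS / (H(1 − d/p))) = √(2 × 240,000 × 614 / (5.83 × 0.7970)).
= √(294,720,000 / 4.6462) ≈ 7964.414.
Maximum inventory = Q*(1 − d/p) = 7964.414 × 0.7970 ≈ 6347.274.

I_max ≈ 6,347 loaves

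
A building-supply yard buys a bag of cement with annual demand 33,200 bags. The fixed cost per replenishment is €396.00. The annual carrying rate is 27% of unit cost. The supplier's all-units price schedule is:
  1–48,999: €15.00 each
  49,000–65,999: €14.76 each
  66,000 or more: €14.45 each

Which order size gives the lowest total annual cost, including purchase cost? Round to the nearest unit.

Holding cost per unit per year at price C is H = 0.27·C.
Evaluate total cost at each tier's feasible EOQ or, if the EOQ is below the tier, at the tier's minimum quantity.
EOQ at €15.00 = 2548.0 (feasible in tier 1): TC = 33,200×€15.00 + (33,200/2548.0)×396 + (2548.0/2)×0.27×€15.00 = €508,319.51.
EOQ at €14.76 = 2568.7 < 49000, so use break Q=49000: TC = 33,200×€14.76 + (33,200/49000.0)×396 + (49000.0/2)×0.27×€14.76 = €587,937.71.
EOQ at €14.45 = 2596.1 < 66000, so use break Q=66000: TC = 33,200×€14.45 + (33,200/66000.0)×396 + (66000.0/2)×0.27×€14.45 = €608,688.70.
Lowest total cost is €508,319.51 at Q = 2548.0.

Q* ≈ 2,548 bags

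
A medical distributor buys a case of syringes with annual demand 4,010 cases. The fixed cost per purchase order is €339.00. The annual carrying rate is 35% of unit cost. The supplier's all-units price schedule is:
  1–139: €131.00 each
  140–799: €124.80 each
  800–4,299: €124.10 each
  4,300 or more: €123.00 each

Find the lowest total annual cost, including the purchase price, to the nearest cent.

TC* ≈ €511,345.54

Holding cost per unit per year at price C is H = 0.35·C.
Candidates are each tier's EOQ (if it falls in that tier) and each price-break quantity.
Tier 1 (€131.00): EOQ = 243.5 exceeds tier's upper bound 139, so this tier is dominated.
EOQ at €124.80 = 249.5 (feasible in tier 2): TC = 4,010×€124.80 + (4,010/249.5)×339 + (249.5/2)×0.35×€124.80 = €511,345.54.
EOQ at €124.10 = 250.2 < 800, so use break Q=800: TC = 4,010×€124.10 + (4,010/800.0)×339 + (800.0/2)×0.35×€124.10 = €516,714.24.
EOQ at €123.00 = 251.3 < 4300, so use break Q=4300: TC = 4,010×€123.00 + (4,010/4300.0)×339 + (4300.0/2)×0.35×€123.00 = €586,103.64.
Lowest total cost among the candidates is at Q = 249.5.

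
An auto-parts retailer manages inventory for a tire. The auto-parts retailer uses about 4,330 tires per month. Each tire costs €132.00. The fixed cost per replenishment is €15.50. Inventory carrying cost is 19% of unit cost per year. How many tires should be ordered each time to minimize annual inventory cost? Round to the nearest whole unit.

Annual demand D = 4,330 × 12 = 51,960.
Holding cost H = 0.19 × €132.00 = €25.0800 per unit per year.
EOQ = √(2DS / H) = √(2 × 51,960 × 15.5 / 25.08).
= √(1,610,760 / 25.08) = √64,224.8804 ≈ 253.426.

Q* ≈ 253 tires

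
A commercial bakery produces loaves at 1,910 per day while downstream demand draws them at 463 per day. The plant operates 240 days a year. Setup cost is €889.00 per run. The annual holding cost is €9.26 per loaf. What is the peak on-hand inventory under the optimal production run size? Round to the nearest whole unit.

I_max ≈ 4,020 loaves

Annual demand D = 463 × 240 = 111,120.
Production build-up factor (1 − d/p) = 1 − 463/1,910 = 0.7576.
Q* = √(2DS / (H(1 − d/p))) = √(2 × 111,120 × 889 / (9.26 × 0.7576)).
= √(197,571,360 / 7.0153) ≈ 5306.876.
Maximum inventory = Q*(1 − d/p) = 5306.876 × 0.7576 ≈ 4020.445.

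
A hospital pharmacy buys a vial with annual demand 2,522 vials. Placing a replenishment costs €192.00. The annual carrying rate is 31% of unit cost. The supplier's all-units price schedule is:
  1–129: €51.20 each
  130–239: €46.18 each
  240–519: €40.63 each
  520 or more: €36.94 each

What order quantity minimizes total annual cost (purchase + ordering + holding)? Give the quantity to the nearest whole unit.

Holding cost per unit per year at price C is H = 0.31·C.
For each price level, check whether its EOQ is feasible; otherwise the best quantity at that price is the breakpoint.
Tier 1 (€51.20): EOQ = 247.0 exceeds tier's upper bound 129, so this tier is dominated.
Tier 2 (€46.18): EOQ = 260.1 exceeds tier's upper bound 239, so this tier is dominated.
EOQ at €40.63 = 277.3 (feasible in tier 3): TC = 2,522×€40.63 + (2,522/277.3)×192 + (277.3/2)×0.31×€40.63 = €105,961.41.
EOQ at €36.94 = 290.8 < 520, so use break Q=520: TC = 2,522×€36.94 + (2,522/520.0)×192 + (520.0/2)×0.31×€36.94 = €97,071.24.
Lowest total cost is €97,071.24 at Q = 520.0.

Q* ≈ 520 vials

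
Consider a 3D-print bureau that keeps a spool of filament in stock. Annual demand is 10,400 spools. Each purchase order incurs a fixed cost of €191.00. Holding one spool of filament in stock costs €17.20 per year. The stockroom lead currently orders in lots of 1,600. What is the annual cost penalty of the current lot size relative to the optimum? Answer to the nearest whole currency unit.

EOQ = √(2DS/H) = √(2 × 10,400 × 191 / 17.2) ≈ 480.60.
Cost at Q* = (D/Q*)S + (Q*/2)H = √(2DSH) ≈ €8,266.33.
Cost at Q = 1,600: (10,400/1,600)×191 + (1,600/2)×17.2 = €1,241.50 + €13,760.00 = €15,001.50.
Excess = €15,001.50 − €8,266.33 = €6,735.17.

Extra cost ≈ €6,735 per year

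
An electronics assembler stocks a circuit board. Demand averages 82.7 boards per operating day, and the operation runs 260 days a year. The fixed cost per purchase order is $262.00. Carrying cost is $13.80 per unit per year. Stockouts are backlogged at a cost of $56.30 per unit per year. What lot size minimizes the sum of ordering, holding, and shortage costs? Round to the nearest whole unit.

Annual demand D = 82.7 × 260 = 21,502.
With planned backorders, Q* = √(2DS/H) · √((H+B)/B).
√(2DS/H) = √(2 × 21,502 × 262 / 13.8) = 903.578.
√((H+B)/B) = √((13.8+56.3)/56.3) = 1.1158.
Q* ≈ 1008.255.

Q* ≈ 1,008 boards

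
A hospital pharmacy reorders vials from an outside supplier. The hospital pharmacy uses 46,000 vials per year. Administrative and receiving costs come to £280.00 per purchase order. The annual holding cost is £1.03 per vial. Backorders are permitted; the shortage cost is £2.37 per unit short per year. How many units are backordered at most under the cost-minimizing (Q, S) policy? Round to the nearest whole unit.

S* ≈ 1,815 vials

With planned backorders, Q* = √(2DS/H) · √((H+B)/B).
√(2DS/H) = √(2 × 46,000 × 280 / 1.03) = 5000.971.
√((H+B)/B) = √((1.03+2.37)/2.37) = 1.1977.
Q* ≈ 5989.900.
S* = Q* · H/(H+B) = 5989.900 × 1.03/3.4 ≈ 1814.587.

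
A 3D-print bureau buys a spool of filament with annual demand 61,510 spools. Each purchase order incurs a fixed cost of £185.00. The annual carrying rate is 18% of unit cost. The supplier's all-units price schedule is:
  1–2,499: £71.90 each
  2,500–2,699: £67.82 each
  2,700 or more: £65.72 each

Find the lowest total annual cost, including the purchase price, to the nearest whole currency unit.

TC* ≈ £4,062,622

Holding cost per unit per year at price C is H = 0.18·C.
For each price level, check whether its EOQ is feasible; otherwise the best quantity at that price is the breakpoint.
EOQ at £71.90 = 1326.1 (feasible in tier 1): TC = 61,510×£71.90 + (61,510/1326.1)×185 + (1326.1/2)×0.18×£71.90 = £4,439,731.26.
EOQ at £67.82 = 1365.4 < 2500, so use break Q=2500: TC = 61,510×£67.82 + (61,510/2500.0)×185 + (2500.0/2)×0.18×£67.82 = £4,191,419.44.
EOQ at £65.72 = 1387.0 < 2700, so use break Q=2700: TC = 61,510×£65.72 + (61,510/2700.0)×185 + (2700.0/2)×0.18×£65.72 = £4,062,621.73.
Lowest total cost among the candidates is at Q = 2700.0.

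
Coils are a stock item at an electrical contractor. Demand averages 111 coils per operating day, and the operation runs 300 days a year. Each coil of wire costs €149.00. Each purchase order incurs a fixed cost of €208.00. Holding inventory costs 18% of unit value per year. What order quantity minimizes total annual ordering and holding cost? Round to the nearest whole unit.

Q* ≈ 719 coils

Annual demand D = 111 × 300 = 33,300.
Holding cost H = 0.18 × €149.00 = €26.8200 per unit per year.
EOQ = √(2DS / H) = √(2 × 33,300 × 208 / 26.82).
= √(13,852,800 / 26.82) = √516,510.0671 ≈ 718.686.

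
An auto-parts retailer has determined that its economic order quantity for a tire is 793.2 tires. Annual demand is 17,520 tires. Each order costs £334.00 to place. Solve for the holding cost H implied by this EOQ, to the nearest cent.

Squaring Q* = √(2DS/H) gives Q*² = 2DS/H.
From Q* = √(2DS/H): H = 2DS / Q*² = 2 × 17,520 × 334 / 793.2² = 18.6014.

H ≈ £18.60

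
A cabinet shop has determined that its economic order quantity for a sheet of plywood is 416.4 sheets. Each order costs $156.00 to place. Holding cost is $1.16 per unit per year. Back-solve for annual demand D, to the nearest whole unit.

Invert the EOQ relation Q*² = 2DS/H.
From Q* = √(2DS/H): D = Q*²H / (2S) = 416.4² × 1.16 / (2 × 156) = 644.651.

D ≈ 645 sheets per year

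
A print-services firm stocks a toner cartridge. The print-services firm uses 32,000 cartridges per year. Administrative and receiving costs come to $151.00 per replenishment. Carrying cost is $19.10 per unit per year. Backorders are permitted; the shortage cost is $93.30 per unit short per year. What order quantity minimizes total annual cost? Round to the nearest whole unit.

Q* ≈ 781 cartridges

With planned backorders, Q* = √(2DS/H) · √((H+B)/B).
√(2DS/H) = √(2 × 32,000 × 151 / 19.1) = 711.315.
√((H+B)/B) = √((19.1+93.3)/93.3) = 1.0976.
Q* ≈ 780.736.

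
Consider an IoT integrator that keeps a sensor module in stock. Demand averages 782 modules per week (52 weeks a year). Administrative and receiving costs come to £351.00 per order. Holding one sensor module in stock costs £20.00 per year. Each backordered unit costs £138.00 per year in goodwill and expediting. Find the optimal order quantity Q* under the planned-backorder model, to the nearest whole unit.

Q* ≈ 1,278 modules

Annual demand D = 782 × 52 = 40,664.
With planned backorders, Q* = √(2DS/H) · √((H+B)/B).
√(2DS/H) = √(2 × 40,664 × 351 / 20) = 1194.699.
√((H+B)/B) = √((20+138)/138) = 1.0700.
Q* ≈ 1278.344.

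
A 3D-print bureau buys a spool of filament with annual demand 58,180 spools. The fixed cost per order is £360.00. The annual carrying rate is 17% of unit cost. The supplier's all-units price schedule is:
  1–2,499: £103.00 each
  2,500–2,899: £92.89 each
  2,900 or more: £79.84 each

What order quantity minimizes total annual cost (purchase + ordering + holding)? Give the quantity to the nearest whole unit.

Q* ≈ 2,900 spools

Holding cost per unit per year at price C is H = 0.17·C.
Evaluate total cost at each tier's feasible EOQ or, if the EOQ is below the tier, at the tier's minimum quantity.
EOQ at £103.00 = 1546.7 (feasible in tier 1): TC = 58,180×£103.00 + (58,180/1546.7)×360 + (1546.7/2)×0.17×£103.00 = £6,019,622.96.
EOQ at £92.89 = 1628.7 < 2500, so use break Q=2500: TC = 58,180×£92.89 + (58,180/2500.0)×360 + (2500.0/2)×0.17×£92.89 = £5,432,457.25.
EOQ at £79.84 = 1756.8 < 2900, so use break Q=2900: TC = 58,180×£79.84 + (58,180/2900.0)×360 + (2900.0/2)×0.17×£79.84 = £4,671,994.10.
Lowest total cost is £4,671,994.10 at Q = 2900.0.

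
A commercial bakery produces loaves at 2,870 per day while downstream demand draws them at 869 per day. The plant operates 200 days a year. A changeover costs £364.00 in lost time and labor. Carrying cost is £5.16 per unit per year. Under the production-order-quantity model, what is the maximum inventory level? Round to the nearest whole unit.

I_max ≈ 4,135 loaves

Annual demand D = 869 × 200 = 173,800.
Production build-up factor (1 − d/p) = 1 − 869/2,870 = 0.6972.
Q* = √(2DS / (H(1 − d/p))) = √(2 × 173,800 × 364 / (5.16 × 0.6972)).
= √(126,526,400 / 3.5976) ≈ 5930.388.
Maximum inventory = Q*(1 − d/p) = 5930.388 × 0.6972 ≈ 4134.741.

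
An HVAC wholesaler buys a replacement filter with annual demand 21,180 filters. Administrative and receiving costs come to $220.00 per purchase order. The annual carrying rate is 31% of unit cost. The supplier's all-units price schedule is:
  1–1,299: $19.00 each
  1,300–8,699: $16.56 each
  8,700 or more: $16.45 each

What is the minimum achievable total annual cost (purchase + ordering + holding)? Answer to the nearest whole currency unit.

Holding cost per unit per year at price C is H = 0.31·C.
For each price level, check whether its EOQ is feasible; otherwise the best quantity at that price is the breakpoint.
EOQ at $19.00 = 1257.9 (feasible in tier 1): TC = 21,180×$19.00 + (21,180/1257.9)×220 + (1257.9/2)×0.31×$19.00 = $409,828.78.
EOQ at $16.56 = 1347.3 (feasible in tier 2): TC = 21,180×$16.56 + (21,180/1347.3)×220 + (1347.3/2)×0.31×$16.56 = $357,657.52.
EOQ at $16.45 = 1351.8 < 8700, so use break Q=8700: TC = 21,180×$16.45 + (21,180/8700.0)×220 + (8700.0/2)×0.31×$16.45 = $371,129.41.
Lowest total cost among the candidates is at Q = 1347.3.

TC* ≈ $357,658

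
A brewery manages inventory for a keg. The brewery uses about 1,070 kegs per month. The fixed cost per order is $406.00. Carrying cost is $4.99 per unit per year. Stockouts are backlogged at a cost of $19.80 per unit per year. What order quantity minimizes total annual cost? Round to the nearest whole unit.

Annual demand D = 1,070 × 12 = 12,840.
With planned backorders, Q* = √(2DS/H) · √((H+B)/B).
√(2DS/H) = √(2 × 12,840 × 406 / 4.99) = 1445.474.
√((H+B)/B) = √((4.99+19.8)/19.8) = 1.1189.
Q* ≈ 1617.394.

Q* ≈ 1,617 kegs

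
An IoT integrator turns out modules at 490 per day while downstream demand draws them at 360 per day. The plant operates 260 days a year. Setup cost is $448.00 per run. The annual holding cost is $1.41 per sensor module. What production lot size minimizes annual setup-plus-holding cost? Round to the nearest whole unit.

Annual demand D = 360 × 260 = 93,600.
Production build-up factor (1 − d/p) = 1 − 360/490 = 0.2653.
Q* = √(2DS / (H(1 − d/p))) = √(2 × 93,600 × 448 / (1.41 × 0.2653)).
= √(83,865,600 / 0.3741) ≈ 14972.997.

Q* ≈ 14,973 modules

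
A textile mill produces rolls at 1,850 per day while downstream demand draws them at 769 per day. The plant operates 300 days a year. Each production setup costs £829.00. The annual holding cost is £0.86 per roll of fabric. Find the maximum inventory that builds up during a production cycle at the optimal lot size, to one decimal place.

I_max ≈ 16,121.1 rolls

Annual demand D = 769 × 300 = 230,700.
Production build-up factor (1 − d/p) = 1 − 769/1,850 = 0.5843.
Q* = √(2DS / (H(1 − d/p))) = √(2 × 230,700 × 829 / (0.86 × 0.5843)).
= √(382,500,600 / 0.5025) ≈ 27589.247.
Maximum inventory = Q*(1 − d/p) = 27589.247 × 0.5843 ≈ 16121.068.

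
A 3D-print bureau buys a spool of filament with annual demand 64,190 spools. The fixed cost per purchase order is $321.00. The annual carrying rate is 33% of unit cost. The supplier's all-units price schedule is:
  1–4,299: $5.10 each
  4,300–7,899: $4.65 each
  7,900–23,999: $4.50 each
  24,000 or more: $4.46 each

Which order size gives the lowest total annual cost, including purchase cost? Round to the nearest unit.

Holding cost per unit per year at price C is H = 0.33·C.
For each price level, check whether its EOQ is feasible; otherwise the best quantity at that price is the breakpoint.
Tier 1 ($5.10): EOQ = 4948.3 exceeds tier's upper bound 4299, so this tier is dominated.
EOQ at $4.65 = 5182.2 (feasible in tier 2): TC = 64,190×$4.65 + (64,190/5182.2)×321 + (5182.2/2)×0.33×$4.65 = $306,435.65.
EOQ at $4.50 = 5267.9 < 7900, so use break Q=7900: TC = 64,190×$4.50 + (64,190/7900.0)×321 + (7900.0/2)×0.33×$4.50 = $297,328.98.
EOQ at $4.46 = 5291.5 < 24000, so use break Q=24000: TC = 64,190×$4.46 + (64,190/24000.0)×321 + (24000.0/2)×0.33×$4.46 = $304,807.54.
Lowest total cost is $297,328.98 at Q = 7900.0.

Q* ≈ 7,900 spools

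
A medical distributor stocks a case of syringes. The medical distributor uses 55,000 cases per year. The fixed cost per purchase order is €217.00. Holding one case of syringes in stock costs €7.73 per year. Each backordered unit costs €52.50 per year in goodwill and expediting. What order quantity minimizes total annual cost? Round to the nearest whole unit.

Q* ≈ 1,882 cases

With planned backorders, Q* = √(2DS/H) · √((H+B)/B).
√(2DS/H) = √(2 × 55,000 × 217 / 7.73) = 1757.262.
√((H+B)/B) = √((7.73+52.5)/52.5) = 1.0711.
Q* ≈ 1882.189.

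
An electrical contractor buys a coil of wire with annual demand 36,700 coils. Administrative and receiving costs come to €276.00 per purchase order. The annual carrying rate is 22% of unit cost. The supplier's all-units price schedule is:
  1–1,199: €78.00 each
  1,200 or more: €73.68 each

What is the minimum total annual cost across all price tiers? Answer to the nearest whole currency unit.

Holding cost per unit per year at price C is H = 0.22·C.
For each price level, check whether its EOQ is feasible; otherwise the best quantity at that price is the breakpoint.
EOQ at €78.00 = 1086.5 (feasible in tier 1): TC = 36,700×€78.00 + (36,700/1086.5)×276 + (1086.5/2)×0.22×€78.00 = €2,881,244.95.
EOQ at €73.68 = 1117.9 < 1200, so use break Q=1200: TC = 36,700×€73.68 + (36,700/1200.0)×276 + (1200.0/2)×0.22×€73.68 = €2,722,222.76.
Lowest total cost among the candidates is at Q = 1200.0.

TC* ≈ €2,722,223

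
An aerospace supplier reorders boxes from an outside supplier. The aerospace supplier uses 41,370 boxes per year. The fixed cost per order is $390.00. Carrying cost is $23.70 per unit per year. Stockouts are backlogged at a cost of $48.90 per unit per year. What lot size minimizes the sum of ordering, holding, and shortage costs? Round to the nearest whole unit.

With planned backorders, Q* = √(2DS/H) · √((H+B)/B).
√(2DS/H) = √(2 × 41,370 × 390 / 23.7) = 1166.852.
√((H+B)/B) = √((23.7+48.9)/48.9) = 1.2185.
Q* ≈ 1421.771.

Q* ≈ 1,422 boxes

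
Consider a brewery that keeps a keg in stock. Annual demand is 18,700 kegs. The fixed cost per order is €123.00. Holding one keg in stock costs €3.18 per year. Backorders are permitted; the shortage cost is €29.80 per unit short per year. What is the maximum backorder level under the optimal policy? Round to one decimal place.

S* ≈ 122.0 kegs

With planned backorders, Q* = √(2DS/H) · √((H+B)/B).
√(2DS/H) = √(2 × 18,700 × 123 / 3.18) = 1202.748.
√((H+B)/B) = √((3.18+29.8)/29.8) = 1.0520.
Q* ≈ 1265.296.
S* = Q* · H/(H+B) = 1265.296 × 3.18/32.98 ≈ 122.002.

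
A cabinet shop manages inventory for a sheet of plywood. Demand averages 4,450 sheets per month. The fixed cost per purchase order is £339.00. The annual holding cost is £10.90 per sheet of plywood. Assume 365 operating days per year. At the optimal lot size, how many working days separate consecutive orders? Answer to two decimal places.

Annual demand D = 4,450 × 12 = 53,400.
EOQ = √(2DS/H) = √(2 × 53,400 × 339 / 10.9) ≈ 1822.52.
Cycle time = Q*/D × 365 = 1822.52 / 53,400 × 365 ≈ 12.457 days.

T ≈ 12.46 days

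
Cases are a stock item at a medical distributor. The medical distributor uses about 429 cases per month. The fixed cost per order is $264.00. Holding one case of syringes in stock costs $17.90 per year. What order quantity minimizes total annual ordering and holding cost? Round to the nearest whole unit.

Q* ≈ 390 cases

Annual demand D = 429 × 12 = 5,148.
EOQ = √(2DS / H) = √(2 × 5,148 × 264 / 17.9).
= √(2,718,144 / 17.9) = √151,851.6201 ≈ 389.681.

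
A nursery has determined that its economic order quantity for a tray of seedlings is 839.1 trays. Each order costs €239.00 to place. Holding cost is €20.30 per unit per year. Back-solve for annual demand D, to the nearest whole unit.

The basic EOQ model gives Q* = √(2DS/H); rearrange for the unknown.
From Q* = √(2DS/H): D = Q*²H / (2S) = 839.1² × 20.3 / (2 × 239) = 29901.680.

D ≈ 29,902 trays per year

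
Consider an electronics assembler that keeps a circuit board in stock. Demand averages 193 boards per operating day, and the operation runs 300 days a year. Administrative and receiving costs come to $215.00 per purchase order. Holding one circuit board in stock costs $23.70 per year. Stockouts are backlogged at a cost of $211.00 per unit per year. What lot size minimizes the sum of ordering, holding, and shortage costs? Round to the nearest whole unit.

Q* ≈ 1,081 boards

Annual demand D = 193 × 300 = 57,900.
With planned backorders, Q* = √(2DS/H) · √((H+B)/B).
√(2DS/H) = √(2 × 57,900 × 215 / 23.7) = 1024.942.
√((H+B)/B) = √((23.7+211)/211) = 1.0547.
Q* ≈ 1080.973.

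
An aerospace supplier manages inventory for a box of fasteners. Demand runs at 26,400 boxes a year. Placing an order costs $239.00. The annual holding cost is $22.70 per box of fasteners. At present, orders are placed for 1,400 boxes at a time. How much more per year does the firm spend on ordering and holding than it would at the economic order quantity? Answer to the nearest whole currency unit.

Extra cost ≈ $3,472 per year

EOQ = √(2DS/H) = √(2 × 26,400 × 239 / 22.7) ≈ 745.59.
Cost at Q* = (D/Q*)S + (Q*/2)H = √(2DSH) ≈ $16,925.01.
Cost at Q = 1,400: (26,400/1,400)×239 + (1,400/2)×22.7 = $4,506.86 + $15,890.00 = $20,396.86.
Excess = $20,396.86 − $16,925.01 = $3,471.85.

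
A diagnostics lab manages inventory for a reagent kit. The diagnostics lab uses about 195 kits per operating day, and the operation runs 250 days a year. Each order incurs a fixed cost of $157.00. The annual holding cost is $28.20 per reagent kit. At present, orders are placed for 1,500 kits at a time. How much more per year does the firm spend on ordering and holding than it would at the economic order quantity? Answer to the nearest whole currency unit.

Annual demand D = 195 × 250 = 48,750.
EOQ = √(2DS/H) = √(2 × 48,750 × 157 / 28.2) ≈ 736.76.
Cost at Q* = (D/Q*)S + (Q*/2)H = √(2DSH) ≈ $20,776.71.
Cost at Q = 1,500: (48,750/1,500)×157 + (1,500/2)×28.2 = $5,102.50 + $21,150.00 = $26,252.50.
Excess = $26,252.50 − $20,776.71 = $5,475.79.

Extra cost ≈ $5,476 per year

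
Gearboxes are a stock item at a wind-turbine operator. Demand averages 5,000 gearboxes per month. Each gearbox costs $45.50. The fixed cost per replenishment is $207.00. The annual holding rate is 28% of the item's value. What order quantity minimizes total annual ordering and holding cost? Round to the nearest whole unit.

Q* ≈ 1,396 gearboxes

Annual demand D = 5,000 × 12 = 60,000.
Holding cost H = 0.28 × $45.50 = $12.7400 per unit per year.
EOQ = √(2DS / H) = √(2 × 60,000 × 207 / 12.74).
= √(24,840,000 / 12.74) = √1,949,764.5212 ≈ 1396.340.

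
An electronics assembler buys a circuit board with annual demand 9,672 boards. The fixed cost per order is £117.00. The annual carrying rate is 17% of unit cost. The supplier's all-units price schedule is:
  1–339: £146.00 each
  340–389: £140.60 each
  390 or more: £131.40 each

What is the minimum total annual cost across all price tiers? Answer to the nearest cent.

TC* ≈ £1,278,158.31

Holding cost per unit per year at price C is H = 0.17·C.
For each price level, check whether its EOQ is feasible; otherwise the best quantity at that price is the breakpoint.
EOQ at £146.00 = 302.0 (feasible in tier 1): TC = 9,672×£146.00 + (9,672/302.0)×117 + (302.0/2)×0.17×£146.00 = £1,419,606.92.
EOQ at £140.60 = 307.7 < 340, so use break Q=340: TC = 9,672×£140.60 + (9,672/340.0)×117 + (340.0/2)×0.17×£140.60 = £1,367,274.85.
EOQ at £131.40 = 318.3 < 390, so use break Q=390: TC = 9,672×£131.40 + (9,672/390.0)×117 + (390.0/2)×0.17×£131.40 = £1,278,158.31.
Lowest total cost among the candidates is at Q = 390.0.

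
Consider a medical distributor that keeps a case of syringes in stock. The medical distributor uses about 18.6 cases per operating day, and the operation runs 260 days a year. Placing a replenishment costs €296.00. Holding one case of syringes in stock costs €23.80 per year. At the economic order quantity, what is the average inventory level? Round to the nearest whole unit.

Average inventory ≈ 173 cases

Annual demand D = 18.6 × 260 = 4,836.
The optimal lot size = √(2DS/H) = √(2 × 4,836 × 296 / 23.8) ≈ 346.83.
Average inventory = Q*/2 ≈ 346.83 / 2 = 173.415.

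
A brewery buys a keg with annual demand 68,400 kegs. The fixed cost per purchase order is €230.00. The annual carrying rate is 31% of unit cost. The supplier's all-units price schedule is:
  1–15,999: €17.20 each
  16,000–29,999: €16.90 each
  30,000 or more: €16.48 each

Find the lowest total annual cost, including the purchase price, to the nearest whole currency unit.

Holding cost per unit per year at price C is H = 0.31·C.
Candidates are each tier's EOQ (if it falls in that tier) and each price-break quantity.
EOQ at €17.20 = 2429.2 (feasible in tier 1): TC = 68,400×€17.20 + (68,400/2429.2)×230 + (2429.2/2)×0.31×€17.20 = €1,189,432.45.
EOQ at €16.90 = 2450.7 < 16000, so use break Q=16000: TC = 68,400×€16.90 + (68,400/16000.0)×230 + (16000.0/2)×0.31×€16.90 = €1,198,855.25.
EOQ at €16.48 = 2481.7 < 30000, so use break Q=30000: TC = 68,400×€16.48 + (68,400/30000.0)×230 + (30000.0/2)×0.31×€16.48 = €1,204,388.40.
Lowest total cost among the candidates is at Q = 2429.2.

TC* ≈ €1,189,432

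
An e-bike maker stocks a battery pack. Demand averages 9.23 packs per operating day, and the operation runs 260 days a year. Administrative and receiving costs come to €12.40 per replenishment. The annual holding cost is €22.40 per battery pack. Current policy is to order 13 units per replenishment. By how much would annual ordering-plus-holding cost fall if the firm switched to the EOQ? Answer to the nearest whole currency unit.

Extra cost ≈ €1,280 per year

Annual demand D = 9.23 × 260 = 2,399.8.
EOQ = √(2DS/H) = √(2 × 2,399.8 × 12.4 / 22.4) ≈ 51.55.
Cost at Q* = (D/Q*)S + (Q*/2)H = √(2DSH) ≈ €1,154.62.
Cost at Q = 13: (2,399.8/13)×12.4 + (13/2)×22.4 = €2,289.04 + €145.60 = €2,434.64.
Excess = €2,434.64 − €1,154.62 = €1,280.02.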